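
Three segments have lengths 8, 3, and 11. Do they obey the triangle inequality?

Check the triangle inequality: 8 + 3 = 11 ≤ 11.
Since the sum of two sides does not exceed the third, no triangle can be formed.

No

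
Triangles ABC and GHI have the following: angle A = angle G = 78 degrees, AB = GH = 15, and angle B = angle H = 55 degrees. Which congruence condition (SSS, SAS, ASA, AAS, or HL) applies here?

The given information provides:
angle A = angle G = 78 degrees, AB = GH = 15, and angle B = angle H = 55 degrees
This matches the ASA congruence theorem.
Two pairs of corresponding angles and the included side are equal (Angle-Side-Angle).

ASA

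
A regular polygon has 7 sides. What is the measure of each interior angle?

Each interior angle of a regular n-gon is (n - 2) * 180 / n.
For n = 7: (7 - 2) * 180 / 7 = 900/7 = 900/7 degrees.

900/7 degrees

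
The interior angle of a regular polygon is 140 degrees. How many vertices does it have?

Each interior angle of a regular n-gon is (n - 2) * 180 / n.
Setting this equal to 140:
(n - 2) * 180 / n = 140
Each exterior angle = 180 - 140 = 40 degrees.
Since exterior angles sum to 360: n = 360 / 40 = 9.

9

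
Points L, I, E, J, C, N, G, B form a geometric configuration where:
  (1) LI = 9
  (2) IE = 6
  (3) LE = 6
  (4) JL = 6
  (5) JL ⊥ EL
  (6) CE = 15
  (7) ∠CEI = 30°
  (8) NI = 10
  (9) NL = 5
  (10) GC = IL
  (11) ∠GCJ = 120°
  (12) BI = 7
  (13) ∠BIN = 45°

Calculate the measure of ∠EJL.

Step 1: By the law of cosines on triangle JLE: JE² = 6² + 6² − 2·6·6·cos(90°) = 72, so JE = 6·√2.
Step 2: By the inverse law of cosines on triangle EJL: cos(∠EJL) = ((6·√2)² + 6² − 6²) / (2·6·√2·6) = 72/101.82 = 0.7071, so ∠EJL = 45°.

Therefore, the measure of angle ∠EJL = 45°.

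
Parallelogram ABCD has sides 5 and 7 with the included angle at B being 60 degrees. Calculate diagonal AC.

The diagonal of a parallelogram can be found by treating two adjacent sides and the diagonal as a triangle.
Applying the law of cosines with sides 5, 7 and included angle 60°:
d^2 = 25 + 49 - 70*cos(60°) = 39
d = sqrt(39)

sqrt(39)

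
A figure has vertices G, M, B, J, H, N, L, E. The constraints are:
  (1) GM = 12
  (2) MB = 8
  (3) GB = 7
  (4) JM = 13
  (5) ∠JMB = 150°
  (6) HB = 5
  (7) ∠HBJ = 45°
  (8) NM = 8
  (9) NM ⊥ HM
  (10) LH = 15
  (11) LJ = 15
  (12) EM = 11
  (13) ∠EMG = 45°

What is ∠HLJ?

Step 1: By the law of cosines on triangle BMJ: BJ² = 8² + 13² − 2·8·13·cos(150°) = 413.13, so BJ ≈ 20.33.
Step 2: By the law of cosines on triangle HBJ: HJ² = 5² + 20.33² − 2·5·20.33·cos(45°) = 294.41, so HJ ≈ 17.16.
Step 3: By the inverse law of cosines on triangle HLJ: cos(∠HLJ) = (15² + 15² − 17.16²) / (2·15·15) = 155.59/450 = 0.3458, so ∠HLJ = 69.77°.

Therefore, the measure of angle ∠HLJ = 69.77°.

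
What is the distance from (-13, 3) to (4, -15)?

d = sqrt((17)^2 + (-18)^2) = sqrt(613)

sqrt(613)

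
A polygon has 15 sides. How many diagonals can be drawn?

Each of the 15 vertices connects to 12 non-adjacent vertices via diagonals.
Total connections = 15 × 12 = 180, but each diagonal is counted twice.
Number of diagonals = 180 / 2 = 90.

90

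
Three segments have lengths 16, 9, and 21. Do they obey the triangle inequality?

Yes.
The triangle inequality requires that the sum of any two sides exceeds the third.
Here 9 + 16 = 25 > 21, so the condition is met.

Yes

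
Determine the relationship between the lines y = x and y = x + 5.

Slope of line 1: m1 = 1
Slope of line 2: m2 = 1
m1 = m2, so the lines are parallel.

Parallel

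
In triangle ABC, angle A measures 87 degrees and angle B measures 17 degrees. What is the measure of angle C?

angle C = 180 - 87 - 17 = 76 degrees.

76 degrees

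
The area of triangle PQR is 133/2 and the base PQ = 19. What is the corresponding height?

Area = (1/2) * base * height
height = 2 * Area / base
height = 2 * 133/2 / 19
height = 133 / 19
height = 7

7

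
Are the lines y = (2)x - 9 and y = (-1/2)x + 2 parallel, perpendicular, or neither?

Slope of line 1: m1 = 2
Slope of line 2: m2 = -1/2
m1 * m2 = -1, so perpendicular.

Perpendicular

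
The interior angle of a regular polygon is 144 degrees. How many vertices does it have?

The exterior angle is the supplement of the interior angle: 180 - 144 = 36 degrees.
Since the exterior angles of any convex polygon sum to 360 degrees, the number of sides is 360 / 36 = 10.

10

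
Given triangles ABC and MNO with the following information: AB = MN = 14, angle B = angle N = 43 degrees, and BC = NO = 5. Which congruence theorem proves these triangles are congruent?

The given information provides:
AB = MN = 14, angle B = angle N = 43 degrees, and BC = NO = 5
This matches the SAS congruence theorem.
Two pairs of corresponding sides and the included angle are equal (Side-Angle-Side).

SAS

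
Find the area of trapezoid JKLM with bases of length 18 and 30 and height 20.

Area of a trapezoid = (base1 + base2) * height / 2
Area = (18 + 30) * 20 / 2
Area = 48 * 20 / 2
Area = 960 / 2
Area = 480

480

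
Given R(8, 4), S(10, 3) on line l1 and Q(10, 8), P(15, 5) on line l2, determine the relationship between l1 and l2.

Slope of line 1: m1 = (3 - 4)/(10 - 8) = -1/2 = -1/2
Slope of line 2: m2 = (5 - 8)/(15 - 10) = -3/5 = -3/5
m1 != m2 and m1*m2 = 3/10 != -1. Neither.

Neither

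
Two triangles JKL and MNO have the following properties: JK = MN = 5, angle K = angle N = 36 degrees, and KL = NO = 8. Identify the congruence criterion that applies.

The given information provides:
JK = MN = 5, angle K = angle N = 36 degrees, and KL = NO = 8
This matches the SAS congruence theorem.
Two pairs of corresponding sides and the included angle are equal (Side-Angle-Side).

SAS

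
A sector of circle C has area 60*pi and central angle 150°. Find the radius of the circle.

The sector covers 150°/360° = 5/12 of the full circle.
Full circle area = 60*pi / 5/12 = 144*pi.
Since full area = πr², we get r² = 144*pi/π = 144, so r = 12.

12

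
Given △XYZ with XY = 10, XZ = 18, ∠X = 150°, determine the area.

When two sides and the included angle are known, the area formula is (1/2)ab sin(C).
The height from one side to the opposite vertex is 18 sin(150°) = 9.
Area = (1/2) * 10 * 9 = 45.

45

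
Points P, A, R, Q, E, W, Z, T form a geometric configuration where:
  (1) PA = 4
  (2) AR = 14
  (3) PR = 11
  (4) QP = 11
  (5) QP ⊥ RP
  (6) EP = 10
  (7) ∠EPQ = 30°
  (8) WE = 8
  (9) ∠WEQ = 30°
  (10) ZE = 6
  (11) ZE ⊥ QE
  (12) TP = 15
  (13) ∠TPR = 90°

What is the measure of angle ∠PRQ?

Step 1: By the law of cosines on triangle RPQ: RQ² = 11² + 11² − 2·11·11·cos(90°) = 242, so RQ = 11·√2.
Step 2: By the inverse law of cosines on triangle PRQ: cos(∠PRQ) = (11² + (11·√2)² − 11²) / (2·11·11·√2) = 242/342.24 = 0.7071, so ∠PRQ = 45°.

Therefore, the measure of angle ∠PRQ = 45°.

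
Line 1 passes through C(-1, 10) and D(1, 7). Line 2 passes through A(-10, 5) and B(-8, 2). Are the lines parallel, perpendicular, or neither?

Slope of line 1: m1 = (7 - 10)/(1 - -1) = -3/2 = -3/2
Slope of line 2: m2 = (2 - 5)/(-8 - -10) = -3/2 = -3/2
Since m1 = m2 = -3/2, the lines are parallel.

Parallel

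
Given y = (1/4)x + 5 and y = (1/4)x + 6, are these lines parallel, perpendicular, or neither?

Slope of line 1: m1 = 1/4
Slope of line 2: m2 = 1/4
Two lines are parallel if and only if they have equal slopes (or both are vertical).
Here m1 = m2 = 1/4, confirming the lines are parallel.

Parallel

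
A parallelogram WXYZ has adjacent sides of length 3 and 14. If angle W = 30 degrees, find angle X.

Consecutive angles are supplementary: angle X = 180 - 30 = 150 degrees.

150 degrees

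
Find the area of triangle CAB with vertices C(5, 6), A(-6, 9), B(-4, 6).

The Shoelace formula computes the area from vertex coordinates by summing cross products.
For vertices (5,6), (-6,9), (-4,6):
Signed sum = 5*9 - -6*6 + -6*6 - -4*9 + -4*6 - 5*6
= 81 + 0 + -54 = 27
Area = (1/2)|27| = 27/2.

27/2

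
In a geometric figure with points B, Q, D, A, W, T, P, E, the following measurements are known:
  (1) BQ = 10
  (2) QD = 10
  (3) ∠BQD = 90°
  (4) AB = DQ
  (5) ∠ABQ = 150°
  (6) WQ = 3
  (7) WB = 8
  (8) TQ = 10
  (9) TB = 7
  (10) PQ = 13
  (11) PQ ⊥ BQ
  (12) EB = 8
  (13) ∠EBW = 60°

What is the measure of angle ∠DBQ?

Step 1: By the law of cosines on triangle BQD: BD² = 10² + 10² − 2·10·10·cos(90°) = 200, so BD = 10·√2.
Step 2: By the inverse law of cosines on triangle DBQ: cos(∠DBQ) = ((10·√2)² + 10² − 10²) / (2·10·√2·10) = 200/282.84 = 0.7071, so ∠DBQ = 45°.

Therefore, the measure of angle ∠DBQ = 45°.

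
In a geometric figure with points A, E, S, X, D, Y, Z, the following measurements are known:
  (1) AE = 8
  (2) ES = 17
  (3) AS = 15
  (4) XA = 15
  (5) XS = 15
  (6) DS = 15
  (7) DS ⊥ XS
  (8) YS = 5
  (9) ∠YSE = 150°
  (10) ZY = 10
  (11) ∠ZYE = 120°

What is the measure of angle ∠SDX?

Step 1: By the law of cosines on triangle DSX: DX² = 15² + 15² − 2·15·15·cos(90°) = 450, so DX = 15·√2.
Step 2: By the inverse law of cosines on triangle SDX: cos(∠SDX) = (15² + (15·√2)² − 15²) / (2·15·15·√2) = 450/636.4 = 0.7071, so ∠SDX = 45°.

Therefore, the measure of angle ∠SDX = 45°.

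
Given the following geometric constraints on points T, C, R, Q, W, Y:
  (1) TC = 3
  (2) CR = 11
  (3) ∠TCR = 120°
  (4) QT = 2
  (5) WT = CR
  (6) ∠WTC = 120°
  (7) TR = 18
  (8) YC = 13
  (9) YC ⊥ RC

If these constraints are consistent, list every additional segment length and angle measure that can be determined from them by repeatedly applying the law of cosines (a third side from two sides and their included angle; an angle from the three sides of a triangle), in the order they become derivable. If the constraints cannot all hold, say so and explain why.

These constraints are not satisfiable: (1), (2) and (3) already determine TR: by the law of cosines TR² = 3² + 11² − 2·3·11·cos(120°) = 163, so TR = √163, which contradicts (7) TR = 18. No planar figure meets all of them, so nothing further can be derived.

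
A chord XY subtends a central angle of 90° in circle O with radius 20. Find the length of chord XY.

Drop a perpendicular from the center to the chord, bisecting both the chord and the central angle.
Each half-chord = r sin(θ/2) = 20 sin(45°).
The full chord = 2 × 20 × sin(45°) = 20*sqrt(2).

20*sqrt(2)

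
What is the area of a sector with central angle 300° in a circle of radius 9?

Sector area = π(9²)(5/6) = 135*pi/2

135*pi/2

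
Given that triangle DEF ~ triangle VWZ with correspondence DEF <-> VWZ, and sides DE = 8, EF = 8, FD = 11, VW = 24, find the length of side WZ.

Since the triangles are similar, the ratio of corresponding sides is constant.
Scale factor k = VW / DE = 24 / 8 = 3
WZ = k * EF = 3 * 8 = 24

24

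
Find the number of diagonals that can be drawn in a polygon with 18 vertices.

Each of the 18 vertices connects to 15 non-adjacent vertices via diagonals.
Total connections = 18 × 15 = 270, but each diagonal is counted twice.
Number of diagonals = 270 / 2 = 135.

135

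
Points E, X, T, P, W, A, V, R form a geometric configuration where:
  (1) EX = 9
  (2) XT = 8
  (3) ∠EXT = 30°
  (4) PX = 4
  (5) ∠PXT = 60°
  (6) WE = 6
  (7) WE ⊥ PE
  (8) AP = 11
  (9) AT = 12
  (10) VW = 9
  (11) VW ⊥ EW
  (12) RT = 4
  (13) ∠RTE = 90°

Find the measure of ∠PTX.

Step 1: By the law of cosines on triangle TXP: TP² = 8² + 4² − 2·8·4·cos(60°) = 48, so TP = 4·√3.
Step 2: By the inverse law of cosines on triangle PTX: cos(∠PTX) = ((4·√3)² + 8² − 4²) / (2·4·√3·8) = 96/110.85 = 0.866, so ∠PTX = 30°.

Therefore, the measure of angle ∠PTX = 30°.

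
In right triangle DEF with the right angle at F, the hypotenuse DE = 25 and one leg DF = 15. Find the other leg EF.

Rearranging the Pythagorean theorem to solve for the unknown leg:
leg^2 = hypotenuse^2 - known_leg^2 = 625 - 225 = 400
leg = sqrt(400) = 20.

20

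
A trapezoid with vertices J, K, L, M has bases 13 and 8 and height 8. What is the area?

Area of a trapezoid = (base1 + base2) * height / 2
Area = (13 + 8) * 8 / 2
Area = 21 * 8 / 2
Area = 168 / 2
Area = 84

84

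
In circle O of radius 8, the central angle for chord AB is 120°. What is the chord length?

Chord = 2(8) sin(60°) = 8*sqrt(3)

8*sqrt(3)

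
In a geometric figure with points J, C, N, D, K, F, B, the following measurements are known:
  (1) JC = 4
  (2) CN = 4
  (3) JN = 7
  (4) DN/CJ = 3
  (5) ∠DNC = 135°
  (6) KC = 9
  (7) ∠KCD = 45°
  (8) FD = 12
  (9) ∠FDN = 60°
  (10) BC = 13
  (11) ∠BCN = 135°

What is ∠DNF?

From the given relations: DN = 3·CJ = 3·4 = 12.
Step 1: By the law of cosines on triangle NDF: NF² = 12² + 12² − 2·12·12·cos(60°) = 144, so NF = 12.
Step 2: By the inverse law of cosines on triangle DNF: cos(∠DNF) = (12² + 12² − 12²) / (2·12·12) = 144/288 = 0.5, so ∠DNF = 60°.

Therefore, the measure of angle ∠DNF = 60°.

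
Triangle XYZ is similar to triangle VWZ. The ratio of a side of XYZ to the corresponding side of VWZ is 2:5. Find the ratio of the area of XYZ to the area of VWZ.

Area ratio = (side ratio)^2 = (2/5)^2 = 4:25.

4:25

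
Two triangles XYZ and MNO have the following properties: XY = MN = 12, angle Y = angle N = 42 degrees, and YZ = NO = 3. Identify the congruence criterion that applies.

The given information provides:
XY = MN = 12, angle Y = angle N = 42 degrees, and YZ = NO = 3
This matches the SAS congruence theorem.
Two pairs of corresponding sides and the included angle are equal (Side-Angle-Side).

SAS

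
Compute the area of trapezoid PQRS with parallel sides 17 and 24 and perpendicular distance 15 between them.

Area of a trapezoid = (base1 + base2) * height / 2
Area = (17 + 24) * 15 / 2
Area = 41 * 15 / 2
Area = 615 / 2
Area = 615/2

615/2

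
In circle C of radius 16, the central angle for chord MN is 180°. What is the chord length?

Drop a perpendicular from the center to the chord, bisecting both the chord and the central angle.
Each half-chord = r sin(θ/2) = 16 sin(90°).
The full chord = 2 × 16 × sin(90°) = 32.

32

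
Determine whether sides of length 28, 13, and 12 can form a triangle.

No.
The triangle inequality is violated: 13 + 12 = 25 ≤ 28.
These lengths cannot form a triangle.

No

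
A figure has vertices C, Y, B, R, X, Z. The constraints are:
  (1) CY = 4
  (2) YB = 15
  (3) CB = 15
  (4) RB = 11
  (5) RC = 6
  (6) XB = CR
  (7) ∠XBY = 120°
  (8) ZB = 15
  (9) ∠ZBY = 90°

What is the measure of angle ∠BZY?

Step 1: By the law of cosines on triangle ZBY: ZY² = 15² + 15² − 2·15·15·cos(90°) = 450, so ZY = 15·√2.
Step 2: By the inverse law of cosines on triangle BZY: cos(∠BZY) = (15² + (15·√2)² − 15²) / (2·15·15·√2) = 450/636.4 = 0.7071, so ∠BZY = 45°.

Therefore, the measure of angle ∠BZY = 45°.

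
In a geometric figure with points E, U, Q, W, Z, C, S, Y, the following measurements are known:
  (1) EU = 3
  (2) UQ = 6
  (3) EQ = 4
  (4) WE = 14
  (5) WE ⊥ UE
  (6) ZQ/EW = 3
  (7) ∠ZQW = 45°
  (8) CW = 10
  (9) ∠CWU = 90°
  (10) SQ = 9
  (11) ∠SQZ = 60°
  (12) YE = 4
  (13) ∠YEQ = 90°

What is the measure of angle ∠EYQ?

Step 1: By the law of cosines on triangle YEQ: YQ² = 4² + 4² − 2·4·4·cos(90°) = 32, so YQ = 4·√2.
Step 2: By the inverse law of cosines on triangle EYQ: cos(∠EYQ) = (4² + (4·√2)² − 4²) / (2·4·4·√2) = 32/45.25 = 0.7071, so ∠EYQ = 45°.

Therefore, the measure of angle ∠EYQ = 45°.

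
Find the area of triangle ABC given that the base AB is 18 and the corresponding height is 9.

Area = (1/2) * base * height
Area = (1/2) * 18 * 9
Area = 81

81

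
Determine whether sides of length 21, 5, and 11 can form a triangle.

No.
The triangle inequality is violated: 5 + 11 = 16 ≤ 21.
These lengths cannot form a triangle.

No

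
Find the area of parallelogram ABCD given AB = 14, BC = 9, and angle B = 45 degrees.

Area = 14 * 9 * sin(45°) = 126 * sqrt(2)/2 = 63*sqrt(2)

63*sqrt(2)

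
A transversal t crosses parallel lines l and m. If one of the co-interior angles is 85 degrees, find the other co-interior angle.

Co-interior angles sum to 180: 180 - 85 = 95 degrees.

95 degrees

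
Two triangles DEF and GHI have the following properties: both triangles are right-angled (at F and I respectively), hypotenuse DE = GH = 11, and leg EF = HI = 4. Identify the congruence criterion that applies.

Consider the given information: both triangles are right-angled (at F and I respectively), hypotenuse DE = GH = 11, and leg EF = HI = 4
This is not SAS or AAS: SAS requires two sides and the included angle between them. AAS requires two angles and a non-included side.
The correct criterion is HL. The hypotenuse and one leg of two right triangles are equal (Hypotenuse-Leg).

HL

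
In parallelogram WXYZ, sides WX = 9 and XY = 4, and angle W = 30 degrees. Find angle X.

In a parallelogram, consecutive angles are supplementary (sum to 180°).
angle X = 180 - angle W
angle X = 180 - 30
angle X = 150 degrees

150 degrees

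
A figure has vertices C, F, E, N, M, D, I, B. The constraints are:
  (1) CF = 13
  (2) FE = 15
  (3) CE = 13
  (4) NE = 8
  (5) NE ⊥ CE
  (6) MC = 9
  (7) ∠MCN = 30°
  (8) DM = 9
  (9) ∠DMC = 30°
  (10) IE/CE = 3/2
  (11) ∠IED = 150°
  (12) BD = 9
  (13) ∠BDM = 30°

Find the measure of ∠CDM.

Step 1: By the law of cosines on triangle DMC: DC² = 9² + 9² − 2·9·9·cos(30°) = 21.7, so DC ≈ 4.66.
Step 2: By the inverse law of cosines on triangle CDM: cos(∠CDM) = (4.66² + 9² − 9²) / (2·4.66·9) = 21.7/83.86 = 0.2588, so ∠CDM = 75°.

Therefore, the measure of angle ∠CDM = 75°.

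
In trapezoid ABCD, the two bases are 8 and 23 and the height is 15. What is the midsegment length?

midsegment = (8 + 23) / 2 = 31 / 2 = 31/2

31/2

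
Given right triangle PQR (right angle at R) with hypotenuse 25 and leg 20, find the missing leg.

Rearranging the Pythagorean theorem to solve for the unknown leg:
leg^2 = hypotenuse^2 - known_leg^2 = 625 - 400 = 225
leg = sqrt(225) = 15.

15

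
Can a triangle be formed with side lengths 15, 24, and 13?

Check all three triangle inequalities:
15 + 24 = 39 > 13 ✓
15 + 13 = 28 > 24 ✓
24 + 13 = 37 > 15 ✓
All conditions hold, so these sides form a valid triangle.

Yes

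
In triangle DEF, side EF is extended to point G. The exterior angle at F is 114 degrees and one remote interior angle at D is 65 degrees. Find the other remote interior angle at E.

angle E = 114 - 65 = 49 degrees (exterior angle theorem).

49 degrees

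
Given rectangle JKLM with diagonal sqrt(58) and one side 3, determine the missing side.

b = sqrt(d^2 - a^2) = sqrt(58 - 9) = sqrt(49) = 7

7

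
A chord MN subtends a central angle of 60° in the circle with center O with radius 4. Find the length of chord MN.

Chord = 2(4) sin(30°) = 4

4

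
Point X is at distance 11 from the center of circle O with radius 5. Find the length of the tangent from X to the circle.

Let T be the point of tangency. Then OT ⊥ XT (radius ⊥ tangent).
In right triangle OTX: OX² = OT² + XT²
11² = 5² + XT²
XT² = 96, XT = 4*sqrt(6)

4*sqrt(6)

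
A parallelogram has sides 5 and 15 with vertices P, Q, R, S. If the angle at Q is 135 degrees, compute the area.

Area = a * b * sin(theta)
Area = 5 * 15 * sin(135 degrees)
Area = 75 * sqrt(2)/2
Area = 75*sqrt(2)/2

75*sqrt(2)/2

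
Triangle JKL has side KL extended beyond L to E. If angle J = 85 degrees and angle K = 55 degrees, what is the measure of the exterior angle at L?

By the exterior angle theorem, an exterior angle of a triangle equals the sum of the two remote interior angles.
Exterior angle = angle J + angle K
Exterior angle = 85 + 55 = 140 degrees

140 degrees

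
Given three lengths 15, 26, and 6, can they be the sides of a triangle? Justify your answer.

No.
The triangle inequality is violated: 15 + 6 = 21 ≤ 26.
These lengths cannot form a triangle.

No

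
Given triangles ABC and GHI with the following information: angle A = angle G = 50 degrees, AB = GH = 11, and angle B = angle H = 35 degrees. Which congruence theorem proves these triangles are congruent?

The given information provides:
angle A = angle G = 50 degrees, AB = GH = 11, and angle B = angle H = 35 degrees
This matches the ASA congruence theorem.
Two pairs of corresponding angles and the included side are equal (Angle-Side-Angle).

ASA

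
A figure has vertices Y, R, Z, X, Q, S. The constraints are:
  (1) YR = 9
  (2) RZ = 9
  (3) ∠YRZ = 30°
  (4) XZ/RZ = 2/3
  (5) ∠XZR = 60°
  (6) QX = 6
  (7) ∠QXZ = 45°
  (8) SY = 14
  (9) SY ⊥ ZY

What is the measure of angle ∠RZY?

Step 1: By the law of cosines on triangle ZRY: ZY² = 9² + 9² − 2·9·9·cos(30°) = 21.7, so ZY ≈ 4.66.
Step 2: By the inverse law of cosines on triangle RZY: cos(∠RZY) = (9² + 4.66² − 9²) / (2·9·4.66) = 21.7/83.86 = 0.2588, so ∠RZY = 75°.

Therefore, the measure of angle ∠RZY = 75°.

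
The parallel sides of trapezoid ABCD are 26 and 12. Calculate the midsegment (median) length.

midsegment = (26 + 12) / 2 = 38 / 2 = 19

19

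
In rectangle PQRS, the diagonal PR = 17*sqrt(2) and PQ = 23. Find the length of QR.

b = sqrt(d^2 - a^2) = sqrt(578 - 529) = sqrt(49) = 7

7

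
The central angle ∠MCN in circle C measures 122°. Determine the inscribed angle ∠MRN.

Inscribed angle = 122° / 2 = 61° (inscribed angle theorem).

61°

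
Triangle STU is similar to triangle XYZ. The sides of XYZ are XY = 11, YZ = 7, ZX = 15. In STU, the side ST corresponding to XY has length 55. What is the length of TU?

Since the triangles are similar, the ratio of corresponding sides is constant.
Scale factor k = ST / XY = 55 / 11 = 5
TU = k * YZ = 5 * 7 = 35

35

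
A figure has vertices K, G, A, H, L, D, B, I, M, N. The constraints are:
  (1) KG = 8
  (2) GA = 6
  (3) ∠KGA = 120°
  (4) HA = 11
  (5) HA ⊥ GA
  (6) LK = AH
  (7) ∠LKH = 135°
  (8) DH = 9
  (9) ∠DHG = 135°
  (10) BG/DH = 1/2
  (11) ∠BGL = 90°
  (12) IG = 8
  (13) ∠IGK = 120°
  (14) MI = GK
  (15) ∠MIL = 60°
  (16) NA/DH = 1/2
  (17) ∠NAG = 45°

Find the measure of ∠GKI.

Step 1: By the law of cosines on triangle KGI: KI² = 8² + 8² − 2·8·8·cos(120°) = 192, so KI = 8·√3.
Step 2: By the inverse law of cosines on triangle GKI: cos(∠GKI) = (8² + (8·√3)² − 8²) / (2·8·8·√3) = 192/221.7 = 0.866, so ∠GKI = 30°.

Therefore, the measure of angle ∠GKI = 30°.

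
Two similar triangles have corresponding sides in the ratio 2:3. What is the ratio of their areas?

Area scales with the square of linear dimensions. If every length is multiplied by 2/3, then the area is multiplied by (2/3)^2 = 4/9.
The area ratio is 4:9.

4:9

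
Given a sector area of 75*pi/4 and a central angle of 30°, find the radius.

Sector area A = πr² × θ/360, so r² = 360A / (πθ).
r² = 360 × 75*pi/4 / (π × 30)
r² = 225
r = 15

15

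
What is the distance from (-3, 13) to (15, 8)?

d = sqrt((18)^2 + (-5)^2) = sqrt(349)

sqrt(349)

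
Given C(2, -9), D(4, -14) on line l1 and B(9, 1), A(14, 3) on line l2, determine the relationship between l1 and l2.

Slope of line 1: m1 = (-14 - -9)/(4 - 2) = -5/2 = -5/2
Slope of line 2: m2 = (3 - 1)/(14 - 9) = 2/5 = 2/5
m1 * m2 = (-5/2) * (2/5) = -1 = -1, so the lines are perpendicular.

Perpendicular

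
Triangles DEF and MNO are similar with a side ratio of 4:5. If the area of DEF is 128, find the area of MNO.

The ratio of areas of similar triangles = (side ratio)^2.
Side ratio = 4:5, so area ratio = 16:25.
Area of MNO / Area of DEF = 25/16
Area of MNO = 128 * 25/16 = 200

200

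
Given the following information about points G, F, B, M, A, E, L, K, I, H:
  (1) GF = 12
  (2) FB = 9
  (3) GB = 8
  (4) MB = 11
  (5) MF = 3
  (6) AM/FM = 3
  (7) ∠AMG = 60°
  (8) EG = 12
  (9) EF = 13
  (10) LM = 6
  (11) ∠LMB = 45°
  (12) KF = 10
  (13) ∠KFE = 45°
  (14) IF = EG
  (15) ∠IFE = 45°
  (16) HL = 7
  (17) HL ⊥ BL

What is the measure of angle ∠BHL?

Step 1: By the law of cosines on triangle LMB: LB² = 6² + 11² − 2·6·11·cos(45°) = 63.66, so LB ≈ 7.98.
Step 2: By the law of cosines on triangle HLB: HB² = 7² + 7.98² − 2·7·7.98·cos(90°) = 112.66, so HB ≈ 10.61.
Step 3: By the inverse law of cosines on triangle BHL: cos(∠BHL) = (10.61² + 7² − 7.98²) / (2·10.61·7) = 98/148.6 = 0.6595, so ∠BHL = 48.74°.

Therefore, the measure of angle ∠BHL = 48.74°.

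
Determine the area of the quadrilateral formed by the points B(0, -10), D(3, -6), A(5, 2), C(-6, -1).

The Shoelace formula works by pairing each vertex with the next (cycling back to the first).
For each pair, compute x_i*y_(i+1) - x_(i+1)*y_i:
  (0*-6 - 3*-10) = 30
  (3*2 - 5*-6) = 36
  (5*-1 - -6*2) = 7
  (-6*-10 - 0*-1) = 60
Taking half the absolute value of the total: Area = (1/2)(133) = 133/2.

133/2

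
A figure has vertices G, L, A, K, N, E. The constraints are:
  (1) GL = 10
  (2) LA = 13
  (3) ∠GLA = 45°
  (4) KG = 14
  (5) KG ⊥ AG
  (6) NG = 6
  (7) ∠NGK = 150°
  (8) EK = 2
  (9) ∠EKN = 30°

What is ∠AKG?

Step 1: By the law of cosines on triangle GLA: GA² = 10² + 13² − 2·10·13·cos(45°) = 85.15, so GA ≈ 9.23.
Step 2: By the law of cosines on triangle KGA: KA² = 14² + 9.23² − 2·14·9.23·cos(90°) = 281.15, so KA ≈ 16.77.
Step 3: By the inverse law of cosines on triangle AKG: cos(∠AKG) = (16.77² + 14² − 9.23²) / (2·16.77·14) = 392/469.49 = 0.8349, so ∠AKG = 33.39°.

Therefore, the measure of angle ∠AKG = 33.39°.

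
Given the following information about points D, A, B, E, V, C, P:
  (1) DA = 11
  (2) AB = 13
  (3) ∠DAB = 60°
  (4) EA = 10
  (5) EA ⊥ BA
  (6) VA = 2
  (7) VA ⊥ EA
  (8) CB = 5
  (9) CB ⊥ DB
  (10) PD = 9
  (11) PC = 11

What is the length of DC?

Step 1: By the law of cosines on triangle BAD: BD² = 13² + 11² − 2·13·11·cos(60°) = 147, so BD = 7·√3.
Step 2: By the law of cosines on triangle DBC: DC² = (7·√3)² + 5² − 2·7·√3·5·cos(90°) = 172, so DC = 2·√43.

Therefore, the length of DC = 2·√43.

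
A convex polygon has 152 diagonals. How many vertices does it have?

Using d = n(n - 3)/2, we solve 152 = n(n - 3)/2.
So n(n - 3) = 304.
Testing n = 19: 19 * 16 = 304 = 304. Correct.
The polygon has 19 sides.

19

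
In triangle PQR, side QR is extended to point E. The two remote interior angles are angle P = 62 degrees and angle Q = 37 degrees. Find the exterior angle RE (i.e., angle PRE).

The interior angle at R is 180 - 62 - 37 = 81 degrees.
The exterior angle and interior angle at R are supplementary:
Exterior angle = 180 - 81 = 99 degrees.

99 degrees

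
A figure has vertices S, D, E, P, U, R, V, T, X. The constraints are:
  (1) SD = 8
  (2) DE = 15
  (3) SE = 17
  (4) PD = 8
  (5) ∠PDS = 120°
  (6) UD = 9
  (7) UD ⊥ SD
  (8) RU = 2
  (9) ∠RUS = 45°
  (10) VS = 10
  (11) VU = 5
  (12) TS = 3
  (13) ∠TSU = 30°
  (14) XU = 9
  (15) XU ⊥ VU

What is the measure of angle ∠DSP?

Step 1: By the law of cosines on triangle SDP: SP² = 8² + 8² − 2·8·8·cos(120°) = 192, so SP = 8·√3.
Step 2: By the inverse law of cosines on triangle DSP: cos(∠DSP) = (8² + (8·√3)² − 8²) / (2·8·8·√3) = 192/221.7 = 0.866, so ∠DSP = 30°.

Therefore, the measure of angle ∠DSP = 30°.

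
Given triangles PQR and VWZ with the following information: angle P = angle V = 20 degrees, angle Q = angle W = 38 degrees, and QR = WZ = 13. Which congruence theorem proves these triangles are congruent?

The given information matches AAS: Two pairs of corresponding angles and a non-included side are equal (Angle-Angle-Side).

AAS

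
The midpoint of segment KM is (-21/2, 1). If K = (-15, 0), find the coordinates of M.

Using the midpoint formula: M = ((x1 + x2)/2, (y1 + y2)/2)
We know M = (-21/2, 1) and K = (-15, 0)
For x: -21/2 = (-15 + x2)/2, so x2 = 2*-21/2 - -15 = -6
For y: 1 = (0 + y2)/2, so y2 = 2*1 - 0 = 2
M = (-6, 2)

(-6, 2)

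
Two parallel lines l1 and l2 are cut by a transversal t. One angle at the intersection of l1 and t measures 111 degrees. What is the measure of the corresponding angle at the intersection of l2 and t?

When a transversal crosses parallel lines, angles in the same position at each intersection are called corresponding angles.
These are always equal, so the answer is 111 degrees.

111 degrees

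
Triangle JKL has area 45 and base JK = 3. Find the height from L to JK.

height = 2 * 45 / 3 = 30

30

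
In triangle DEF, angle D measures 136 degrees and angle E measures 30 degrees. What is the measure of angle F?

Let angle F = x. Then 136 + 30 + x = 180.
x = 180 - 166 = 14 degrees.

14 degrees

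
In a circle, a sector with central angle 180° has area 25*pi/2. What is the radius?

r² = 360 × 25*pi/2 / (π × 180) = 25, so r = 5.

5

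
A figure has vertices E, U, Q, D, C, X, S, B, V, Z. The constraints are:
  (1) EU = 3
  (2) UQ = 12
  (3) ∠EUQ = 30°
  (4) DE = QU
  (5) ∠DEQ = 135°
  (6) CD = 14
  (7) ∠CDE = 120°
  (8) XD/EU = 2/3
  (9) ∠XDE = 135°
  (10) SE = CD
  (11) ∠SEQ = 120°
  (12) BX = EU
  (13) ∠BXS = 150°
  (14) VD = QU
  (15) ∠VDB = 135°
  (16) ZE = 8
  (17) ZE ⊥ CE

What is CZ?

From the given relations: DE = QU = 12.
Step 1: By the law of cosines on triangle EDC: EC² = 12² + 14² − 2·12·14·cos(120°) = 508, so EC = 2·√127.
Step 2: By the law of cosines on triangle CEZ: CZ² = (2·√127)² + 8² − 2·2·√127·8·cos(90°) = 572, so CZ = 2·√143.

Therefore, the length of CZ = 2·√143.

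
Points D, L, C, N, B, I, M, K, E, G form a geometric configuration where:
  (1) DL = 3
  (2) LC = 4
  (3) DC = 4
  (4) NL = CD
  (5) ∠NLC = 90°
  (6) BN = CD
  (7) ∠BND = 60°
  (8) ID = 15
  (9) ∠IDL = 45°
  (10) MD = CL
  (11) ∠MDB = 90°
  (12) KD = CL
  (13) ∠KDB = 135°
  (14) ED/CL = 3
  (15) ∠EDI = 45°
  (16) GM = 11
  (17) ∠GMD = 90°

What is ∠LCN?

From the given relations: NL = CD = 4.
Step 1: By the law of cosines on triangle CLN: CN² = 4² + 4² − 2·4·4·cos(90°) = 32, so CN = 4·√2.
Step 2: By the inverse law of cosines on triangle LCN: cos(∠LCN) = (4² + (4·√2)² − 4²) / (2·4·4·√2) = 32/45.25 = 0.7071, so ∠LCN = 45°.

Therefore, the measure of angle ∠LCN = 45°.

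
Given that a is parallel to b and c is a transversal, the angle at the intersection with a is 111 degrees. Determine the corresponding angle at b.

Corresponding angles are equal: 111 degrees.

111 degrees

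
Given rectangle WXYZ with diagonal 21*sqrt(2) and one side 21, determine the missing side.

b = sqrt(d^2 - a^2) = sqrt(882 - 441) = sqrt(441) = 21

21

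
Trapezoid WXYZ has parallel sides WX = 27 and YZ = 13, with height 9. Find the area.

Area of a trapezoid = (base1 + base2) * height / 2
Area = (27 + 13) * 9 / 2
Area = 40 * 9 / 2
Area = 360 / 2
Area = 180

180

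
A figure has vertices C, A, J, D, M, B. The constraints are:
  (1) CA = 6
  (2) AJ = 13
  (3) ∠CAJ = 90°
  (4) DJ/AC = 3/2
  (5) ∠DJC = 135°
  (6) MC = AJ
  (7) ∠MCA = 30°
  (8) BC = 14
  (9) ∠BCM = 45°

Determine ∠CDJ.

From the given relations: DJ = 3/2·AC = 3/2·6 = 9.
Step 1: By the law of cosines on triangle JAC: JC² = 13² + 6² − 2·13·6·cos(90°) = 205, so JC ≈ 14.32.
Step 2: By the law of cosines on triangle DJC: DC² = 9² + 14.32² − 2·9·14.32·cos(135°) = 468.24, so DC ≈ 21.64.
Step 3: By the inverse law of cosines on triangle CDJ: cos(∠CDJ) = (21.64² + 9² − 14.32²) / (2·21.64·9) = 344.24/389.5 = 0.8838, so ∠CDJ = 27.9°.

Therefore, the measure of angle ∠CDJ = 27.9°.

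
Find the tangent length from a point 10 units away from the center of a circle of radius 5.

Let T be the point of tangency. Then QT ⊥ XT (radius ⊥ tangent).
In right triangle QTX: QX² = QT² + XT²
10² = 5² + XT²
XT² = 75, XT = 5*sqrt(3)

5*sqrt(3)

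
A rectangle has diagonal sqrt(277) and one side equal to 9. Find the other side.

b = sqrt(d^2 - a^2) = sqrt(277 - 81) = sqrt(196) = 14

14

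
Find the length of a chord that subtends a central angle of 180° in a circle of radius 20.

Drop a perpendicular from the center to the chord, bisecting both the chord and the central angle.
Each half-chord = r sin(θ/2) = 20 sin(90°).
The full chord = 2 × 20 × sin(90°) = 40.

40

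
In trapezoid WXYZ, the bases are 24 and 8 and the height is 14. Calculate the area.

A trapezoid's area equals the midsegment times the height.
The midsegment is (24 + 8) / 2 = 16.
Area = 16 * 14 = 224.

224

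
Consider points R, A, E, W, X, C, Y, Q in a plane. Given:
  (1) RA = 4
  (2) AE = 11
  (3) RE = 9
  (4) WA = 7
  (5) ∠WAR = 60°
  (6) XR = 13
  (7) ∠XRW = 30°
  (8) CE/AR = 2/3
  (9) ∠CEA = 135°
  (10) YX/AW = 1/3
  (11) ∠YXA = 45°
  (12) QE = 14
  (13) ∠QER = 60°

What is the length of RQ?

Step 1: By the law of cosines on triangle REQ: RQ² = 9² + 14² − 2·9·14·cos(60°) = 151, so RQ = √151.

Therefore, the length of RQ = √151.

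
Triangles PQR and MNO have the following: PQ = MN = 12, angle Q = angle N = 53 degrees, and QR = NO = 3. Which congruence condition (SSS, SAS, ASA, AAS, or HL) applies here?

Consider the given information: PQ = MN = 12, angle Q = angle N = 53 degrees, and QR = NO = 3
This is not SSS or ASA: SSS requires all three pairs of sides, but we don't have that. ASA requires two angles and the side between them.
The correct criterion is SAS. Two pairs of corresponding sides and the included angle are equal (Side-Angle-Side).

SAS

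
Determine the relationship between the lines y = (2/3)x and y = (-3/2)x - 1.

Slope of line 1: m1 = 2/3
Slope of line 2: m2 = -3/2
m1 * m2 = (2/3) * (-3/2) = -1 = -1, so the lines are perpendicular.

Perpendicular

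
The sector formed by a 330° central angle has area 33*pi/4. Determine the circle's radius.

Sector area A = πr² × θ/360, so r² = 360A / (πθ).
r² = 360 × 33*pi/4 / (π × 330)
r² = 9
r = 3

3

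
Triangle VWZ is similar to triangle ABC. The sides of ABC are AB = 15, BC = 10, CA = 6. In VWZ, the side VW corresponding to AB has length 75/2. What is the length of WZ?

k = 75/2/15 = 5/2. WZ = 5/2 * 10 = 25.

25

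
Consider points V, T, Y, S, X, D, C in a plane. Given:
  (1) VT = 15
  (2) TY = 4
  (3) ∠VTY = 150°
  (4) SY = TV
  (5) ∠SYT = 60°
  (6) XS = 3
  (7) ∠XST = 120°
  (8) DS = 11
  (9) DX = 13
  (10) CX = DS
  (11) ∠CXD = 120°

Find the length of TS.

From the given relations: SY = TV = 15.
Step 1: By the law of cosines on triangle TYS: TS² = 4² + 15² − 2·4·15·cos(60°) = 181, so TS = √181.

Therefore, the length of TS = √181.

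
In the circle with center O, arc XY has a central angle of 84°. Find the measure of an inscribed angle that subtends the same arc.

By the inscribed angle theorem, the inscribed angle is half the central angle.
Inscribed angle = 84° / 2 = 42°

42°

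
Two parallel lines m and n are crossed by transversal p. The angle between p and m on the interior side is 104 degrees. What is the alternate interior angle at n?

Alternate interior angles are equal: 104 degrees.

104 degrees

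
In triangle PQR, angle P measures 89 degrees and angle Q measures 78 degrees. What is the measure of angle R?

Let angle R = x. Then 89 + 78 + x = 180.
x = 180 - 167 = 13 degrees.

13 degrees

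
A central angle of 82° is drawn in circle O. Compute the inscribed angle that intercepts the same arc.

An inscribed angle intercepts an arc from a point on the circle, while the central angle intercepts the same arc from the center.
The inscribed angle is always half the central angle: 82° / 2 = 41°.

41°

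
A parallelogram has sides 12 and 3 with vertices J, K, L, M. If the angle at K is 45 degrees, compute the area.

The area of a parallelogram equals the product of two adjacent sides times the sine of the included angle.
This is because the height equals 3 * sin(45°) = 3*sqrt(2)/2.
Area = 12 * 3*sqrt(2)/2 = 18*sqrt(2)

18*sqrt(2)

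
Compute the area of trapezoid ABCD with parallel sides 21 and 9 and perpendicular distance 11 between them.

Area of a trapezoid = (base1 + base2) * height / 2
Area = (21 + 9) * 11 / 2
Area = 30 * 11 / 2
Area = 330 / 2
Area = 165

165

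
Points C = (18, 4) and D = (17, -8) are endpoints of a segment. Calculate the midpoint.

The midpoint is the point halfway along the segment.
Move half the horizontal distance: 18 + (17 - 18)/2 = 18 + -1/2 = 35/2
Move half the vertical distance: 4 + (-8 - 4)/2 = 4 + -12/2 = -2
Midpoint = (35/2, -2)

(35/2, -2)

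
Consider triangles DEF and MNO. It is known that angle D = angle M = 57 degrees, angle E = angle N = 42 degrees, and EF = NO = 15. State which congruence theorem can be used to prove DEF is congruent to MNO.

The given information matches AAS: Two pairs of corresponding angles and a non-included side are equal (Angle-Angle-Side).

AAS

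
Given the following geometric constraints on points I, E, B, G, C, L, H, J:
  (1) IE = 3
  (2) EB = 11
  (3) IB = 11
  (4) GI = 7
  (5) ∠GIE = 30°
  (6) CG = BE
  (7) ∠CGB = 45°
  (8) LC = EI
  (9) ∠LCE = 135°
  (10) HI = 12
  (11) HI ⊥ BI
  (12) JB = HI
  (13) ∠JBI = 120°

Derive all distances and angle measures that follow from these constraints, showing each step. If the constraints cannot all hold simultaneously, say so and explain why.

The constraints are consistent.

From the given relations:
  CG = BE = 11
  LC = EI = 3
  JB = HI = 12

Step 1: From IB = 11, BJ = 12, and ∠IBJ = 120°, by the law of cosines:
  IJ² = IB² + BJ² - 2·IB·BJ·cos(120°) = 121 + 144 + 132 = 397
  IJ ≈ 19.92

Step 2: From EI = 3, IG = 7, and ∠EIG = 30°, by the law of cosines:
  EG² = EI² + IG² - 2·EI·IG·cos(30°) = 9 + 49 - 36.37 = 21.63
  EG ≈ 4.65

Step 3: From BI = 11, IH = 12, and ∠BIH = 90°, by the law of cosines:
  BH² = BI² + IH² - 2·BI·IH·cos(90°) = 121 + 144 - 0 = 265
  BH ≈ 16.28

Step 4: From IB = 11, IE = 3, BE = 11, by the inverse law of cosines:
  cos(∠BIE) = (IB² + IE² - BE²) / (2·IB·IE)
  ∠BIE = 82.16°

Step 5: From EB = 11, EI = 3, BI = 11, by the inverse law of cosines:
  cos(∠BEI) = (EB² + EI² - BI²) / (2·EB·EI)
  ∠BEI = 82.16°

Step 6: From BE = 11, BI = 11, EI = 3, by the inverse law of cosines:
  cos(∠EBI) = (BE² + BI² - EI²) / (2·BE·BI)
  ∠EBI = 15.67°

Step 7: From IB = 11, IJ = 19.92, BJ = 12, by the inverse law of cosines:
  cos(∠BIJ) = (IB² + IJ² - BJ²) / (2·IB·IJ)
  ∠BIJ = 31.44°

Step 8: From EG = 4.65, EI = 3, GI = 7, by the inverse law of cosines:
  cos(∠GEI) = (EG² + EI² - GI²) / (2·EG·EI)
  ∠GEI = 131.18°

Step 9: From BH = 16.28, BI = 11, HI = 12, by the inverse law of cosines:
  cos(∠HBI) = (BH² + BI² - HI²) / (2·BH·BI)
  ∠HBI = 47.49°

Step 10: From GE = 4.65, GI = 7, EI = 3, by the inverse law of cosines:
  cos(∠EGI) = (GE² + GI² - EI²) / (2·GE·GI)
  ∠EGI = 18.82°

Step 11: From HB = 16.28, HI = 12, BI = 11, by the inverse law of cosines:
  cos(∠BHI) = (HB² + HI² - BI²) / (2·HB·HI)
  ∠BHI = 42.51°

Step 12: From JB = 12, JI = 19.92, BI = 11, by the inverse law of cosines:
  cos(∠BJI) = (JB² + JI² - BI²) / (2·JB·JI)
  ∠BJI = 28.56°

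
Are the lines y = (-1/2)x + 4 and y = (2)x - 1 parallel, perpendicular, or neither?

Slope of line 1: m1 = -1/2
Slope of line 2: m2 = 2
m1 * m2 = -1, so perpendicular.

Perpendicular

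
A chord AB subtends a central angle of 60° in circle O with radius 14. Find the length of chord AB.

Drop a perpendicular from the center to the chord, bisecting both the chord and the central angle.
Each half-chord = r sin(θ/2) = 14 sin(30°).
The full chord = 2 × 14 × sin(30°) = 14.

14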